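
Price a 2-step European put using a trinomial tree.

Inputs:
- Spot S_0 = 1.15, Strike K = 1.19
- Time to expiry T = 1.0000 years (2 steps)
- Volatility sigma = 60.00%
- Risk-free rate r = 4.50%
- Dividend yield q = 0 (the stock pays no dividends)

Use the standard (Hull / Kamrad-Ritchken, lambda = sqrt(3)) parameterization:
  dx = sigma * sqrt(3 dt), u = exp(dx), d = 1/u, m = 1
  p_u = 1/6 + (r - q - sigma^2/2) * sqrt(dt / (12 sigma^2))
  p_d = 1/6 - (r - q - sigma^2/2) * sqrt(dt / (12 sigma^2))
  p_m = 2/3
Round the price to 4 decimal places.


Answer: Price = V(0,0) = 0.2320

Derivation:
dt = T/N = 0.500000; dx = sigma*sqrt(3*dt) = 0.734847
u = exp(dx) = 2.085163; d = 1/u = 0.479579
p_u = 0.120739, p_m = 0.666667, p_d = 0.212595
Discount per step: exp(-r*dt) = 0.977751
Stock lattice S(k, j) with j the centered position index:
  k=0: S(0,+0) = 1.1500
  k=1: S(1,-1) = 0.5515; S(1,+0) = 1.1500; S(1,+1) = 2.3979
  k=2: S(2,-2) = 0.2645; S(2,-1) = 0.5515; S(2,+0) = 1.1500; S(2,+1) = 2.3979; S(2,+2) = 5.0001
Terminal payoffs V(N, j) = max(K - S_T, 0):
  V(2,-2) = 0.925505; V(2,-1) = 0.638484; V(2,+0) = 0.040000; V(2,+1) = 0.000000; V(2,+2) = 0.000000
Backward induction: V(k, j) = exp(-r*dt) * [p_u * V(k+1, j+1) + p_m * V(k+1, j) + p_d * V(k+1, j-1)]
  V(1,-1) = exp(-r*dt) * [p_u*0.040000 + p_m*0.638484 + p_d*0.925505] = 0.613288
  V(1,+0) = exp(-r*dt) * [p_u*0.000000 + p_m*0.040000 + p_d*0.638484] = 0.158792
  V(1,+1) = exp(-r*dt) * [p_u*0.000000 + p_m*0.000000 + p_d*0.040000] = 0.008315
  V(0,+0) = exp(-r*dt) * [p_u*0.008315 + p_m*0.158792 + p_d*0.613288] = 0.231968


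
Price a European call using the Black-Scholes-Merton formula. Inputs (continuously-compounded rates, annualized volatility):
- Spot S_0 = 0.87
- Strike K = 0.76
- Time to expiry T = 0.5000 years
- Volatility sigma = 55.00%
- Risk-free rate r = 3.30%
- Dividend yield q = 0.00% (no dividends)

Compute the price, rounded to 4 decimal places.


d1 = (ln(S/K) + (r - q + 0.5*sigma^2) * T) / (sigma * sqrt(T)) = 0.58445533
d2 = d1 - sigma * sqrt(T) = 0.19554660
exp(-rT) = 0.98363538; exp(-qT) = 1.00000000
C = S_0 * exp(-qT) * N(d1) - K * exp(-rT) * N(d2)
N(d1) = 0.72054299; N(d2) = 0.57751747
C = 0.8700 * 1.00000000 * 0.72054299 - 0.7600 * 0.98363538 * 0.57751747 = 0.1951

Answer: Price = 0.1951


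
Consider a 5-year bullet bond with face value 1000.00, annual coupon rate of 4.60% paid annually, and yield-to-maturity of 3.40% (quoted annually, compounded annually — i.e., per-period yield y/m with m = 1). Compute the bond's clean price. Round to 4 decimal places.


Answer: Price = 1054.3344

Derivation:
Coupon per period c = face * coupon_rate / m = 46.000000
Periods per year m = 1; per-period yield y/m = 0.034000
Number of cashflows N = 5
Cashflows (t years, CF_t, discount factor 1/(1+y/m)^(m*t), PV):
  t = 1.0000: CF_t = 46.000000, DF = 0.967118, PV = 44.487427
  t = 2.0000: CF_t = 46.000000, DF = 0.935317, PV = 43.024591
  t = 3.0000: CF_t = 46.000000, DF = 0.904562, PV = 41.609856
  t = 4.0000: CF_t = 46.000000, DF = 0.874818, PV = 40.241640
  t = 5.0000: CF_t = 1046.000000, DF = 0.846052, PV = 884.970901
Price P = sum_t PV_t = 1054.334417


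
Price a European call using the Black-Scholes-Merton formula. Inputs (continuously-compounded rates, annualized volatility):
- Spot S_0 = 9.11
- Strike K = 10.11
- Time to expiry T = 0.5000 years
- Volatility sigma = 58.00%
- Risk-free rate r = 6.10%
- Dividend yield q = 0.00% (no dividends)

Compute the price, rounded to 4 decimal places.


d1 = (ln(S/K) + (r - q + 0.5*sigma^2) * T) / (sigma * sqrt(T)) = 0.02547457
d2 = d1 - sigma * sqrt(T) = -0.38464737
exp(-rT) = 0.96996043; exp(-qT) = 1.00000000
C = S_0 * exp(-qT) * N(d1) - K * exp(-rT) * N(d2)
N(d1) = 0.51016178; N(d2) = 0.35024935
C = 9.1100 * 1.00000000 * 0.51016178 - 10.1100 * 0.96996043 * 0.35024935 = 1.2129

Answer: Price = 1.2129


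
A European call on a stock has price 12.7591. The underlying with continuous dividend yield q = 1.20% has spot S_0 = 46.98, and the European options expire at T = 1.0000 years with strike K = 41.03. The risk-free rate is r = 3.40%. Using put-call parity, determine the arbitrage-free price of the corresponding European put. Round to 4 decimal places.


Answer: Put price = 5.9979

Derivation:
Put-call parity: C - P = S_0 * exp(-qT) - K * exp(-rT).
S_0 * exp(-qT) = 46.9800 * 0.98807171 = 46.41960907
K * exp(-rT) = 41.0300 * 0.96657150 = 39.65842884
P = C - S*exp(-qT) + K*exp(-rT)
P = 12.7591 - 46.41960907 + 39.65842884 = 5.9979


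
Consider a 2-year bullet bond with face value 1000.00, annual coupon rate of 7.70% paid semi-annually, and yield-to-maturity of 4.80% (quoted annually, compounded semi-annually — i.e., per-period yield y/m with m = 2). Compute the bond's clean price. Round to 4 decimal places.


Answer: Price = 1054.6803

Derivation:
Coupon per period c = face * coupon_rate / m = 38.500000
Periods per year m = 2; per-period yield y/m = 0.024000
Number of cashflows N = 4
Cashflows (t years, CF_t, discount factor 1/(1+y/m)^(m*t), PV):
  t = 0.5000: CF_t = 38.500000, DF = 0.976562, PV = 37.597656
  t = 1.0000: CF_t = 38.500000, DF = 0.953674, PV = 36.716461
  t = 1.5000: CF_t = 38.500000, DF = 0.931323, PV = 35.855919
  t = 2.0000: CF_t = 1038.500000, DF = 0.909495, PV = 944.510248
Price P = sum_t PV_t = 1054.680284


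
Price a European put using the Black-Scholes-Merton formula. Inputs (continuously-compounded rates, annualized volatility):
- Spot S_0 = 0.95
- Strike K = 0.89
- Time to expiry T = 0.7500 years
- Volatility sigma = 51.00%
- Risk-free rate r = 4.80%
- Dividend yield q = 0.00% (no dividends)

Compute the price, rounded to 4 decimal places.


Answer: Price = 0.1164

Derivation:
d1 = (ln(S/K) + (r - q + 0.5*sigma^2) * T) / (sigma * sqrt(T)) = 0.45005704
d2 = d1 - sigma * sqrt(T) = 0.00838408
exp(-rT) = 0.96464029; exp(-qT) = 1.00000000
P = K * exp(-rT) * N(-d2) - S_0 * exp(-qT) * N(-d1)
N(-d1) = 0.32633466; N(-d2) = 0.49665527
P = 0.8900 * 0.96464029 * 0.49665527 - 0.9500 * 1.00000000 * 0.32633466 = 0.1164


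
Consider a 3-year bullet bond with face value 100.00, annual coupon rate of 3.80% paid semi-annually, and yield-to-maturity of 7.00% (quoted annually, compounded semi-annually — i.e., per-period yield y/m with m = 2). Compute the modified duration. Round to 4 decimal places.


Coupon per period c = face * coupon_rate / m = 1.900000
Periods per year m = 2; per-period yield y/m = 0.035000
Number of cashflows N = 6
Cashflows (t years, CF_t, discount factor 1/(1+y/m)^(m*t), PV):
  t = 0.5000: CF_t = 1.900000, DF = 0.966184, PV = 1.835749
  t = 1.0000: CF_t = 1.900000, DF = 0.933511, PV = 1.773670
  t = 1.5000: CF_t = 1.900000, DF = 0.901943, PV = 1.713691
  t = 2.0000: CF_t = 1.900000, DF = 0.871442, PV = 1.655740
  t = 2.5000: CF_t = 1.900000, DF = 0.841973, PV = 1.599749
  t = 3.0000: CF_t = 101.900000, DF = 0.813501, PV = 82.895716
Price P = sum_t PV_t = 91.474315
First compute Macaulay numerator sum_t t * PV_t:
  t * PV_t at t = 0.5000: 0.917874
  t * PV_t at t = 1.0000: 1.773670
  t * PV_t at t = 1.5000: 2.570537
  t * PV_t at t = 2.0000: 3.311480
  t * PV_t at t = 2.5000: 3.999373
  t * PV_t at t = 3.0000: 248.687147
Macaulay duration D = 261.260081 / 91.474315 = 2.856103
Modified duration = D / (1 + y/m) = 2.856103 / (1 + 0.035000) = 2.759520

Answer: Modified duration = 2.7595


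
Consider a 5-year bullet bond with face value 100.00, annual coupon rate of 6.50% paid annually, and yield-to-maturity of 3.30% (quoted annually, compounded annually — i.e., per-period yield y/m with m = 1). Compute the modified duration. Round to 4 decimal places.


Answer: Modified duration = 4.3251

Derivation:
Coupon per period c = face * coupon_rate / m = 6.500000
Periods per year m = 1; per-period yield y/m = 0.033000
Number of cashflows N = 5
Cashflows (t years, CF_t, discount factor 1/(1+y/m)^(m*t), PV):
  t = 1.0000: CF_t = 6.500000, DF = 0.968054, PV = 6.292352
  t = 2.0000: CF_t = 6.500000, DF = 0.937129, PV = 6.091338
  t = 3.0000: CF_t = 6.500000, DF = 0.907192, PV = 5.896746
  t = 4.0000: CF_t = 6.500000, DF = 0.878211, PV = 5.708369
  t = 5.0000: CF_t = 106.500000, DF = 0.850156, PV = 90.541566
Price P = sum_t PV_t = 114.530371
First compute Macaulay numerator sum_t t * PV_t:
  t * PV_t at t = 1.0000: 6.292352
  t * PV_t at t = 2.0000: 12.182676
  t * PV_t at t = 3.0000: 17.690237
  t * PV_t at t = 4.0000: 22.833478
  t * PV_t at t = 5.0000: 452.707828
Macaulay duration D = 511.706572 / 114.530371 = 4.467868
Modified duration = D / (1 + y/m) = 4.467868 / (1 + 0.033000) = 4.325138


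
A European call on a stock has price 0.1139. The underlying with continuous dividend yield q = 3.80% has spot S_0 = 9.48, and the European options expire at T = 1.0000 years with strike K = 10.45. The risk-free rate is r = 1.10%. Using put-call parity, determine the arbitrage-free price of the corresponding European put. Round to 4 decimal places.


Answer: Put price = 1.3231

Derivation:
Put-call parity: C - P = S_0 * exp(-qT) - K * exp(-rT).
S_0 * exp(-qT) = 9.4800 * 0.96271294 = 9.12651868
K * exp(-rT) = 10.4500 * 0.98906028 = 10.33567991
P = C - S*exp(-qT) + K*exp(-rT)
P = 0.1139 - 9.12651868 + 10.33567991 = 1.3231


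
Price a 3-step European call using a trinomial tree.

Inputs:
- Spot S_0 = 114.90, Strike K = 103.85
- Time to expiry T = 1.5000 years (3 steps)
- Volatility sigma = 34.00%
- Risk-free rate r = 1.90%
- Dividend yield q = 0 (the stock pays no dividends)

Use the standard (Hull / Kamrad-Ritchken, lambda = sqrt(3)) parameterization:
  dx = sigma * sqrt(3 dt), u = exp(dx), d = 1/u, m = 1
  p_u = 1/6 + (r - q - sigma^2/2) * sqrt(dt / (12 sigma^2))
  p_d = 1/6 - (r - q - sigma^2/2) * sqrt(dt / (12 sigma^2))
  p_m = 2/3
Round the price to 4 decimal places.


dt = T/N = 0.500000; dx = sigma*sqrt(3*dt) = 0.416413
u = exp(dx) = 1.516512; d = 1/u = 0.659408
p_u = 0.143372, p_m = 0.666667, p_d = 0.189961
Discount per step: exp(-r*dt) = 0.990545
Stock lattice S(k, j) with j the centered position index:
  k=0: S(0,+0) = 114.9000
  k=1: S(1,-1) = 75.7659; S(1,+0) = 114.9000; S(1,+1) = 174.2473
  k=2: S(2,-2) = 49.9606; S(2,-1) = 75.7659; S(2,+0) = 114.9000; S(2,+1) = 174.2473; S(2,+2) = 264.2482
  k=3: S(3,-3) = 32.9444; S(3,-2) = 49.9606; S(3,-1) = 75.7659; S(3,+0) = 114.9000; S(3,+1) = 174.2473; S(3,+2) = 264.2482; S(3,+3) = 400.7356
Terminal payoffs V(N, j) = max(S_T - K, 0):
  V(3,-3) = 0.000000; V(3,-2) = 0.000000; V(3,-1) = 0.000000; V(3,+0) = 11.050000; V(3,+1) = 70.397280; V(3,+2) = 160.398169; V(3,+3) = 296.885638
Backward induction: V(k, j) = exp(-r*dt) * [p_u * V(k+1, j+1) + p_m * V(k+1, j) + p_d * V(k+1, j-1)]
  V(2,-2) = exp(-r*dt) * [p_u*0.000000 + p_m*0.000000 + p_d*0.000000] = 0.000000
  V(2,-1) = exp(-r*dt) * [p_u*11.050000 + p_m*0.000000 + p_d*0.000000] = 1.569287
  V(2,+0) = exp(-r*dt) * [p_u*70.397280 + p_m*11.050000 + p_d*0.000000] = 17.294619
  V(2,+1) = exp(-r*dt) * [p_u*160.398169 + p_m*70.397280 + p_d*11.050000] = 71.346255
  V(2,+2) = exp(-r*dt) * [p_u*296.885638 + p_m*160.398169 + p_d*70.397280] = 161.330136
  V(1,-1) = exp(-r*dt) * [p_u*17.294619 + p_m*1.569287 + p_d*0.000000] = 3.492428
  V(1,+0) = exp(-r*dt) * [p_u*71.346255 + p_m*17.294619 + p_d*1.569287] = 21.848391
  V(1,+1) = exp(-r*dt) * [p_u*161.330136 + p_m*71.346255 + p_d*17.294619] = 73.280295
  V(0,+0) = exp(-r*dt) * [p_u*73.280295 + p_m*21.848391 + p_d*3.492428] = 25.492069

Answer: Price = V(0,0) = 25.4921


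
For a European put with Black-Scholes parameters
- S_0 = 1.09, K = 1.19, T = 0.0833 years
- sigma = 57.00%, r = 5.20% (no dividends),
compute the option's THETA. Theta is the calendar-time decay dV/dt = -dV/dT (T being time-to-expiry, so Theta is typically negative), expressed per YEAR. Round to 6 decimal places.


d1 = -0.4249657304; d2 = -0.5894776448
phi(d1) = 0.3644971782; exp(-qT) = 1.0000000000; exp(-rT) = 0.9956777678
Theta = -S*exp(-qT)*phi(d1)*sigma/(2*sqrt(T)) + r*K*exp(-rT)*N(-d2) - q*S*exp(-qT)*N(-d1)
N(-d1) = 0.6645691715; N(-d2) = 0.7222295479; sqrt(T) = 0.2886173938
Term 1 = -1.0900 * 1.0000000000 * 0.3644971782 * 0.5700 / (2 * 0.2886173938) = -0.3923223300
Term 2 = 0.0520 * 1.1900 * 0.9956777678 * 0.7222295479 = 0.0444983971
Term 3 = 0 (no dividend yield, q = 0)
Theta = -0.3923223300 + (0.0444983971) + (0.0000000000) = -0.347824

Answer: Theta = -0.347824


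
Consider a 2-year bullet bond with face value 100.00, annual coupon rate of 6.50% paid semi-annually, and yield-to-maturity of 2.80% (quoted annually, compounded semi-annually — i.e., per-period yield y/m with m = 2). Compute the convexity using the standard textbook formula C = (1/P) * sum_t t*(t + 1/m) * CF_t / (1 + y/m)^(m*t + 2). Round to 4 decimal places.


Answer: Convexity = 4.5750

Derivation:
Coupon per period c = face * coupon_rate / m = 3.250000
Periods per year m = 2; per-period yield y/m = 0.014000
Number of cashflows N = 4
Cashflows (t years, CF_t, discount factor 1/(1+y/m)^(m*t), PV):
  t = 0.5000: CF_t = 3.250000, DF = 0.986193, PV = 3.205128
  t = 1.0000: CF_t = 3.250000, DF = 0.972577, PV = 3.160876
  t = 1.5000: CF_t = 3.250000, DF = 0.959149, PV = 3.117235
  t = 2.0000: CF_t = 103.250000, DF = 0.945906, PV = 97.664839
Price P = sum_t PV_t = 107.148078
Convexity numerator sum_t t*(t + 1/m) * CF_t / (1+y/m)^(m*t + 2):
  t = 0.5000: term = 1.558617
  t = 1.0000: term = 4.611294
  t = 1.5000: term = 9.095254
  t = 2.0000: term = 474.932987
Convexity = (1/P) * sum = 490.198152 / 107.148078 = 4.574960


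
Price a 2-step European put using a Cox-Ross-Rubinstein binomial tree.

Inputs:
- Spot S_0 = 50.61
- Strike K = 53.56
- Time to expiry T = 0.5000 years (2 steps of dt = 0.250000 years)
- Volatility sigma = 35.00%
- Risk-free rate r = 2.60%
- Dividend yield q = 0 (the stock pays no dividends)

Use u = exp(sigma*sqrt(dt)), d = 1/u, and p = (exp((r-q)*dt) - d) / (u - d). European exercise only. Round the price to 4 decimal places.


Answer: Price = V(0,0) = 6.3230

Derivation:
dt = T/N = 0.250000
u = exp(sigma*sqrt(dt)) = 1.191246; d = 1/u = 0.839457
p = (exp((r-q)*dt) - d) / (u - d) = 0.474898
Discount per step: exp(-r*dt) = 0.993521
Stock lattice S(k, i) with i counting down-moves:
  k=0: S(0,0) = 50.6100
  k=1: S(1,0) = 60.2890; S(1,1) = 42.4849
  k=2: S(2,0) = 71.8190; S(2,1) = 50.6100; S(2,2) = 35.6643
Terminal payoffs V(N, i) = max(K - S_T, 0):
  V(2,0) = 0.000000; V(2,1) = 2.950000; V(2,2) = 17.895736
Backward induction: V(k, i) = exp(-r*dt) * [p * V(k+1, i) + (1-p) * V(k+1, i+1)].
  V(1,0) = exp(-r*dt) * [p*0.000000 + (1-p)*2.950000] = 1.539013
  V(1,1) = exp(-r*dt) * [p*2.950000 + (1-p)*17.895736] = 10.728069
  V(0,0) = exp(-r*dt) * [p*1.539013 + (1-p)*10.728069] = 6.322967


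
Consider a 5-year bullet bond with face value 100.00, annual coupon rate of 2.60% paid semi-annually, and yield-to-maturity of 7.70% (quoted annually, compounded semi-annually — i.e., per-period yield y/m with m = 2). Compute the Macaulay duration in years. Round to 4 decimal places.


Coupon per period c = face * coupon_rate / m = 1.300000
Periods per year m = 2; per-period yield y/m = 0.038500
Number of cashflows N = 10
Cashflows (t years, CF_t, discount factor 1/(1+y/m)^(m*t), PV):
  t = 0.5000: CF_t = 1.300000, DF = 0.962927, PV = 1.251805
  t = 1.0000: CF_t = 1.300000, DF = 0.927229, PV = 1.205398
  t = 1.5000: CF_t = 1.300000, DF = 0.892854, PV = 1.160710
  t = 2.0000: CF_t = 1.300000, DF = 0.859754, PV = 1.117680
  t = 2.5000: CF_t = 1.300000, DF = 0.827880, PV = 1.076244
  t = 3.0000: CF_t = 1.300000, DF = 0.797188, PV = 1.036345
  t = 3.5000: CF_t = 1.300000, DF = 0.767635, PV = 0.997925
  t = 4.0000: CF_t = 1.300000, DF = 0.739176, PV = 0.960929
  t = 4.5000: CF_t = 1.300000, DF = 0.711773, PV = 0.925305
  t = 5.0000: CF_t = 101.300000, DF = 0.685386, PV = 69.429564
Price P = sum_t PV_t = 79.161905
Macaulay numerator sum_t t * PV_t:
  t * PV_t at t = 0.5000: 0.625903
  t * PV_t at t = 1.0000: 1.205398
  t * PV_t at t = 1.5000: 1.741065
  t * PV_t at t = 2.0000: 2.235359
  t * PV_t at t = 2.5000: 2.690611
  t * PV_t at t = 3.0000: 3.109035
  t * PV_t at t = 3.5000: 3.492737
  t * PV_t at t = 4.0000: 3.843716
  t * PV_t at t = 4.5000: 4.163872
  t * PV_t at t = 5.0000: 347.147819
Macaulay duration D = (sum_t t * PV_t) / P = 370.255515 / 79.161905 = 4.677193

Answer: Macaulay duration = 4.6772 years


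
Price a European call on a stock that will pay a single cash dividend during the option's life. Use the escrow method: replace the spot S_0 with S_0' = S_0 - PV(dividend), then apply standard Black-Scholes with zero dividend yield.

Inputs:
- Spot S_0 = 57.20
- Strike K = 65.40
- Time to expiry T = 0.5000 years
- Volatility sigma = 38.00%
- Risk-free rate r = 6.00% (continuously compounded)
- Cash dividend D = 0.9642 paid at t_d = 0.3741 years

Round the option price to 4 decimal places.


PV(D) = D * exp(-r * t_d) = 0.9642 * 0.97780404 = 0.94279865
S_0' = S_0 - PV(D) = 57.2000 - 0.94279865 = 56.25720135
d1 = (ln(S_0'/K) + (r + sigma^2/2)*T) / (sigma*sqrt(T)) = -0.31443253
d2 = d1 - sigma*sqrt(T) = -0.58313310
exp(-rT) = 0.97044553
N(d1) = 0.37659628; N(d2) = 0.27990185
C = S_0' * N(d1) - K * exp(-rT) * N(d2) = 56.25720135 * 0.37659628 - 65.4000 * 0.97044553 * 0.27990185 = 3.4217

Answer: Price = 3.4217


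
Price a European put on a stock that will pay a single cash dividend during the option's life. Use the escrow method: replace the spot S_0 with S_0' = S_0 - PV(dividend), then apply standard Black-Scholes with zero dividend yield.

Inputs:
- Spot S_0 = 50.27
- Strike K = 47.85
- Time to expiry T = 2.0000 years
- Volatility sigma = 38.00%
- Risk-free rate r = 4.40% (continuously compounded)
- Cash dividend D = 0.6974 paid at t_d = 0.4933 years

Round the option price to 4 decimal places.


Answer: Price = 7.2636

Derivation:
PV(D) = D * exp(-r * t_d) = 0.6974 * 0.97852866 = 0.68242589
S_0' = S_0 - PV(D) = 50.2700 - 0.68242589 = 49.58757411
d1 = (ln(S_0'/K) + (r + sigma^2/2)*T) / (sigma*sqrt(T)) = 0.49882506
d2 = d1 - sigma*sqrt(T) = -0.03857609
exp(-rT) = 0.91576088
N(-d1) = 0.30895132; N(-d2) = 0.51538582
P = K * exp(-rT) * N(-d2) - S_0' * N(-d1) = 47.8500 * 0.91576088 * 0.51538582 - 49.58757411 * 0.30895132 = 7.2636


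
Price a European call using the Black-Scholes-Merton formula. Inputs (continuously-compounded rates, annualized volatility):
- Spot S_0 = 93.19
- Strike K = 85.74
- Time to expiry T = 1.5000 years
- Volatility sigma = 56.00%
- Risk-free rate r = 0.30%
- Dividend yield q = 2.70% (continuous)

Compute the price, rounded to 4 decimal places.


Answer: Price = 25.5815

Derivation:
d1 = (ln(S/K) + (r - q + 0.5*sigma^2) * T) / (sigma * sqrt(T)) = 0.41192392
d2 = d1 - sigma * sqrt(T) = -0.27393321
exp(-rT) = 0.99551011; exp(-qT) = 0.96030916
C = S_0 * exp(-qT) * N(d1) - K * exp(-rT) * N(d2)
N(d1) = 0.65980241; N(d2) = 0.39206798
C = 93.1900 * 0.96030916 * 0.65980241 - 85.7400 * 0.99551011 * 0.39206798 = 25.5815


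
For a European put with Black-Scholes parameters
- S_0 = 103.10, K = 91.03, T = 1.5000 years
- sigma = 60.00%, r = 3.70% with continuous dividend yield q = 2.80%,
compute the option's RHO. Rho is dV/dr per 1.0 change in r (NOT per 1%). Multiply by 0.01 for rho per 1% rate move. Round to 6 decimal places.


Answer: Rho = -73.793129

Derivation:
d1 = 0.5552316487; d2 = -0.1796152741
phi(d1) = 0.3419538047; exp(-qT) = 0.9588697806; exp(-rT) = 0.9460120237
N(-d2) = 0.5712726937
Rho = -K*T*exp(-rT)*N(-d2) = -91.0300 * 1.5000 * 0.9460120237 * 0.5712726937 = -73.793129


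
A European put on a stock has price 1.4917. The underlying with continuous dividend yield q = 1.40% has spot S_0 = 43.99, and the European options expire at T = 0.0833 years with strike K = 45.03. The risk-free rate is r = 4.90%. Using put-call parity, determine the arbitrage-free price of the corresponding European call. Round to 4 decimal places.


Answer: Call price = 0.5839

Derivation:
Put-call parity: C - P = S_0 * exp(-qT) - K * exp(-rT).
S_0 * exp(-qT) = 43.9900 * 0.99883448 = 43.93872876
K * exp(-rT) = 45.0300 * 0.99592662 = 44.84657565
C = P + S*exp(-qT) - K*exp(-rT)
C = 1.4917 + 43.93872876 - 44.84657565 = 0.5839


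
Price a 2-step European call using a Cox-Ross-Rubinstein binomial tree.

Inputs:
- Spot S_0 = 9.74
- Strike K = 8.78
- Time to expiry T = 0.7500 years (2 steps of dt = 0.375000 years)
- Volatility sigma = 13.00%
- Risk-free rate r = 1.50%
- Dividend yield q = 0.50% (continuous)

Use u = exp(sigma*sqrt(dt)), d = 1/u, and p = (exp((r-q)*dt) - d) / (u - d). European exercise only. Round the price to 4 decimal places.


dt = T/N = 0.375000
u = exp(sigma*sqrt(dt)) = 1.082863; d = 1/u = 0.923478
p = (exp((r-q)*dt) - d) / (u - d) = 0.503680
Discount per step: exp(-r*dt) = 0.994391
Stock lattice S(k, i) with i counting down-moves:
  k=0: S(0,0) = 9.7400
  k=1: S(1,0) = 10.5471; S(1,1) = 8.9947
  k=2: S(2,0) = 11.4210; S(2,1) = 9.7400; S(2,2) = 8.3064
Terminal payoffs V(N, i) = max(S_T - K, 0):
  V(2,0) = 2.641048; V(2,1) = 0.960000; V(2,2) = 0.000000
Backward induction: V(k, i) = exp(-r*dt) * [p * V(k+1, i) + (1-p) * V(k+1, i+1)].
  V(1,0) = exp(-r*dt) * [p*2.641048 + (1-p)*0.960000] = 1.796577
  V(1,1) = exp(-r*dt) * [p*0.960000 + (1-p)*0.000000] = 0.480821
  V(0,0) = exp(-r*dt) * [p*1.796577 + (1-p)*0.480821] = 1.137127

Answer: Price = V(0,0) = 1.1371


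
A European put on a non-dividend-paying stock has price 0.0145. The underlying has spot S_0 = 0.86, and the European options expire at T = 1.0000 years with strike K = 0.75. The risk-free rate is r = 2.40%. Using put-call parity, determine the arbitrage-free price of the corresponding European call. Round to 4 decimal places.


Answer: Call price = 0.1423

Derivation:
Put-call parity: C - P = S_0 * exp(-qT) - K * exp(-rT).
S_0 * exp(-qT) = 0.8600 * 1.00000000 = 0.86000000
K * exp(-rT) = 0.7500 * 0.97628571 = 0.73221428
C = P + S*exp(-qT) - K*exp(-rT)
C = 0.0145 + 0.86000000 - 0.73221428 = 0.1423


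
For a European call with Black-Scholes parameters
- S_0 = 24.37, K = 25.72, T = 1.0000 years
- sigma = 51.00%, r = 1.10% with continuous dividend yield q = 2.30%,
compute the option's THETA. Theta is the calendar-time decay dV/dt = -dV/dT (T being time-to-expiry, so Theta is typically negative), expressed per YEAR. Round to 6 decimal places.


d1 = 0.1257528790; d2 = -0.3842471210
phi(d1) = 0.3958003243; exp(-qT) = 0.9772624838; exp(-rT) = 0.9890602788
Theta = -S*exp(-qT)*phi(d1)*sigma/(2*sqrt(T)) - r*K*exp(-rT)*N(d2) + q*S*exp(-qT)*N(d1)
N(d1) = 0.5500362286; N(d2) = 0.3503976482; sqrt(T) = 1.0000000000
Term 1 = -24.3700 * 0.9772624838 * 0.3958003243 * 0.5100 / (2 * 1.0000000000) = -2.4037156013
Term 2 = -0.0110 * 25.7200 * 0.9890602788 * 0.3503976482 = -0.0980499988
Term 3 = 0.0230 * 24.3700 * 0.9772624838 * 0.5500362286 = 0.3012908119
Theta = -2.4037156013 + (-0.0980499988) + (0.3012908119) = -2.200475

Answer: Theta = -2.200475


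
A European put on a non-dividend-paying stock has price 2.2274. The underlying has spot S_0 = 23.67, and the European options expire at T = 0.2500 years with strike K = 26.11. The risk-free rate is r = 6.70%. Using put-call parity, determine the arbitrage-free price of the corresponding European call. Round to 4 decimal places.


Put-call parity: C - P = S_0 * exp(-qT) - K * exp(-rT).
S_0 * exp(-qT) = 23.6700 * 1.00000000 = 23.67000000
K * exp(-rT) = 26.1100 * 0.98338950 = 25.67629988
C = P + S*exp(-qT) - K*exp(-rT)
C = 2.2274 + 23.67000000 - 25.67629988 = 0.2211

Answer: Call price = 0.2211


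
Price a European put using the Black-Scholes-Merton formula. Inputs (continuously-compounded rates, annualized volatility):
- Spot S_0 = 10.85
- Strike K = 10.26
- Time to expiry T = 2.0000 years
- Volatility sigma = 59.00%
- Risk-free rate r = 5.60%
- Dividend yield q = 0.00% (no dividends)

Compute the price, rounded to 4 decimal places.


Answer: Price = 2.4612

Derivation:
d1 = (ln(S/K) + (r - q + 0.5*sigma^2) * T) / (sigma * sqrt(T)) = 0.61843348
d2 = d1 - sigma * sqrt(T) = -0.21595252
exp(-rT) = 0.89404426; exp(-qT) = 1.00000000
P = K * exp(-rT) * N(-d2) - S_0 * exp(-qT) * N(-d1)
N(-d1) = 0.26814482; N(-d2) = 0.58548762
P = 10.2600 * 0.89404426 * 0.58548762 - 10.8500 * 1.00000000 * 0.26814482 = 2.4612


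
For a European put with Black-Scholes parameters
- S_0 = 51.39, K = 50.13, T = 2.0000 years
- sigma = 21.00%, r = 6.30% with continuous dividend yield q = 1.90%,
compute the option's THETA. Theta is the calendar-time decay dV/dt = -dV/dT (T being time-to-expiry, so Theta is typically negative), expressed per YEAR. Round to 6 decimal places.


d1 = 0.5283904911; d2 = 0.2314056430
phi(d1) = 0.3469631194; exp(-qT) = 0.9627129409; exp(-rT) = 0.8816148468
Theta = -S*exp(-qT)*phi(d1)*sigma/(2*sqrt(T)) + r*K*exp(-rT)*N(-d2) - q*S*exp(-qT)*N(-d1)
N(-d1) = 0.2986141680; N(-d2) = 0.4084998408; sqrt(T) = 1.4142135624
Term 1 = -51.3900 * 0.9627129409 * 0.3469631194 * 0.2100 / (2 * 1.4142135624) = -1.2744800520
Term 2 = 0.0630 * 50.1300 * 0.8816148468 * 0.4084998408 = 1.1373890451
Term 3 = -0.0190 * 51.3900 * 0.9627129409 * 0.2986141680 = -0.2806980772
Theta = -1.2744800520 + (1.1373890451) + (-0.2806980772) = -0.417789

Answer: Theta = -0.417789


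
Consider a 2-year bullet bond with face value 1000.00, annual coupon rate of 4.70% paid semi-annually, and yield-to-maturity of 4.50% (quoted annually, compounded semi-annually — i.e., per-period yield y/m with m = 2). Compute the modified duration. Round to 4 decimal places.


Coupon per period c = face * coupon_rate / m = 23.500000
Periods per year m = 2; per-period yield y/m = 0.022500
Number of cashflows N = 4
Cashflows (t years, CF_t, discount factor 1/(1+y/m)^(m*t), PV):
  t = 0.5000: CF_t = 23.500000, DF = 0.977995, PV = 22.982885
  t = 1.0000: CF_t = 23.500000, DF = 0.956474, PV = 22.477149
  t = 1.5000: CF_t = 23.500000, DF = 0.935427, PV = 21.982542
  t = 2.0000: CF_t = 1023.500000, DF = 0.914843, PV = 936.342164
Price P = sum_t PV_t = 1003.784740
First compute Macaulay numerator sum_t t * PV_t:
  t * PV_t at t = 0.5000: 11.491443
  t * PV_t at t = 1.0000: 22.477149
  t * PV_t at t = 1.5000: 32.973813
  t * PV_t at t = 2.0000: 1872.684328
Macaulay duration D = 1939.626733 / 1003.784740 = 1.932313
Modified duration = D / (1 + y/m) = 1.932313 / (1 + 0.022500) = 1.889793

Answer: Modified duration = 1.8898


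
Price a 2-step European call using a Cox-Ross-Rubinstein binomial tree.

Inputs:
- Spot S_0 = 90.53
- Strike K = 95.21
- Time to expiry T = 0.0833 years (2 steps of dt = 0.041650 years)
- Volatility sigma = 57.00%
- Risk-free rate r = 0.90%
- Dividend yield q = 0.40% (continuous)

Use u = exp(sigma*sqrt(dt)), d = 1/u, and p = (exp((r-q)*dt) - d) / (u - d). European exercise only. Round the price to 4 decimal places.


Answer: Price = V(0,0) = 4.2345

Derivation:
dt = T/N = 0.041650
u = exp(sigma*sqrt(dt)) = 1.123364; d = 1/u = 0.890184
p = (exp((r-q)*dt) - d) / (u - d) = 0.471844
Discount per step: exp(-r*dt) = 0.999625
Stock lattice S(k, i) with i counting down-moves:
  k=0: S(0,0) = 90.5300
  k=1: S(1,0) = 101.6981; S(1,1) = 80.5883
  k=2: S(2,0) = 114.2440; S(2,1) = 90.5300; S(2,2) = 71.7384
Terminal payoffs V(N, i) = max(S_T - K, 0):
  V(2,0) = 19.033972; V(2,1) = 0.000000; V(2,2) = 0.000000
Backward induction: V(k, i) = exp(-r*dt) * [p * V(k+1, i) + (1-p) * V(k+1, i+1)].
  V(1,0) = exp(-r*dt) * [p*19.033972 + (1-p)*0.000000] = 8.977701
  V(1,1) = exp(-r*dt) * [p*0.000000 + (1-p)*0.000000] = 0.000000
  V(0,0) = exp(-r*dt) * [p*8.977701 + (1-p)*0.000000] = 4.234487


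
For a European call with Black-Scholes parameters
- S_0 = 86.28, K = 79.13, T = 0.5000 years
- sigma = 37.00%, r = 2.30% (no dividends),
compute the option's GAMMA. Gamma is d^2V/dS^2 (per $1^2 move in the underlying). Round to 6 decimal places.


d1 = 0.5054122235; d2 = 0.2437827145
phi(d1) = 0.3511087442; exp(-qT) = 1.0000000000; exp(-rT) = 0.9885658722
Gamma = exp(-qT) * phi(d1) / (S * sigma * sqrt(T)) = 1.0000000000 * 0.3511087442 / (86.2800 * 0.3700 * 0.7071067812) = 0.015554

Answer: Gamma = 0.015554


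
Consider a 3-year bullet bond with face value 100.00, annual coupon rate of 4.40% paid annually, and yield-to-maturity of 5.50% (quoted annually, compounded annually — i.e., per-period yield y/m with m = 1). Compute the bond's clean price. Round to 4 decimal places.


Answer: Price = 97.0323

Derivation:
Coupon per period c = face * coupon_rate / m = 4.400000
Periods per year m = 1; per-period yield y/m = 0.055000
Number of cashflows N = 3
Cashflows (t years, CF_t, discount factor 1/(1+y/m)^(m*t), PV):
  t = 1.0000: CF_t = 4.400000, DF = 0.947867, PV = 4.170616
  t = 2.0000: CF_t = 4.400000, DF = 0.898452, PV = 3.953191
  t = 3.0000: CF_t = 104.400000, DF = 0.851614, PV = 88.908467
Price P = sum_t PV_t = 97.032273


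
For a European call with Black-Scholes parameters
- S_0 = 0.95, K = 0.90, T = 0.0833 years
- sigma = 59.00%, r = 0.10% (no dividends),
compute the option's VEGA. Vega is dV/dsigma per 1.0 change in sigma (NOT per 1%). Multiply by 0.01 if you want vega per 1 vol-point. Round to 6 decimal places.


Answer: Vega = 0.100847

Derivation:
d1 = 0.4031428702; d2 = 0.2328586079
phi(d1) = 0.3678056446; exp(-qT) = 1.0000000000; exp(-rT) = 0.9999167035
Vega = S * exp(-qT) * phi(d1) * sqrt(T) = 0.9500 * 1.0000000000 * 0.3678056446 * 0.2886173938 = 0.100847


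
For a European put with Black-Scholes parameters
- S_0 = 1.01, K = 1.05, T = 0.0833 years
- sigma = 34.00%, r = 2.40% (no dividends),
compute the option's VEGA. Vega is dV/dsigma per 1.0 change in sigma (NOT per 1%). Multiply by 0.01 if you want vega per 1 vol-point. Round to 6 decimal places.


Answer: Vega = 0.110262

Derivation:
d1 = -0.3263621871; d2 = -0.4244921010
phi(d1) = 0.3782519875; exp(-qT) = 1.0000000000; exp(-rT) = 0.9980027971
Vega = S * exp(-qT) * phi(d1) * sqrt(T) = 1.0100 * 1.0000000000 * 0.3782519875 * 0.2886173938 = 0.110262


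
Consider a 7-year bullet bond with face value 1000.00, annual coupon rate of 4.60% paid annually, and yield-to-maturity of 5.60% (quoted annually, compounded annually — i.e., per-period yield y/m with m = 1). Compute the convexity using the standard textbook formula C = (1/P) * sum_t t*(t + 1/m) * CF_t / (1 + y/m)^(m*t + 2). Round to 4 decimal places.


Coupon per period c = face * coupon_rate / m = 46.000000
Periods per year m = 1; per-period yield y/m = 0.056000
Number of cashflows N = 7
Cashflows (t years, CF_t, discount factor 1/(1+y/m)^(m*t), PV):
  t = 1.0000: CF_t = 46.000000, DF = 0.946970, PV = 43.560606
  t = 2.0000: CF_t = 46.000000, DF = 0.896752, PV = 41.250574
  t = 3.0000: CF_t = 46.000000, DF = 0.849197, PV = 39.063043
  t = 4.0000: CF_t = 46.000000, DF = 0.804163, PV = 36.991518
  t = 5.0000: CF_t = 46.000000, DF = 0.761518, PV = 35.029847
  t = 6.0000: CF_t = 46.000000, DF = 0.721135, PV = 33.172204
  t = 7.0000: CF_t = 1046.000000, DF = 0.682893, PV = 714.305933
Price P = sum_t PV_t = 943.373725
Convexity numerator sum_t t*(t + 1/m) * CF_t / (1+y/m)^(m*t + 2):
  t = 1.0000: term = 78.126087
  t = 2.0000: term = 221.949111
  t = 3.0000: term = 420.358164
  t = 4.0000: term = 663.444072
  t = 5.0000: term = 942.392148
  t = 6.0000: term = 1249.383530
  t = 7.0000: term = 35871.079606
Convexity = (1/P) * sum = 39446.732718 / 943.373725 = 41.814534

Answer: Convexity = 41.8145


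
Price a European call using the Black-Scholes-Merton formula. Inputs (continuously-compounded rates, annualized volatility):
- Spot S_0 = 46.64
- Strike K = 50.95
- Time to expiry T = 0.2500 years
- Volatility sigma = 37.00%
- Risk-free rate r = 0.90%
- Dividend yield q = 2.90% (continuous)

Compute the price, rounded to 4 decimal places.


d1 = (ln(S/K) + (r - q + 0.5*sigma^2) * T) / (sigma * sqrt(T)) = -0.41229037
d2 = d1 - sigma * sqrt(T) = -0.59729037
exp(-rT) = 0.99775253; exp(-qT) = 0.99277622
C = S_0 * exp(-qT) * N(d1) - K * exp(-rT) * N(d2)
N(d1) = 0.34006330; N(d2) = 0.27515677
C = 46.6400 * 0.99277622 * 0.34006330 - 50.9500 * 0.99775253 * 0.27515677 = 1.7582

Answer: Price = 1.7582


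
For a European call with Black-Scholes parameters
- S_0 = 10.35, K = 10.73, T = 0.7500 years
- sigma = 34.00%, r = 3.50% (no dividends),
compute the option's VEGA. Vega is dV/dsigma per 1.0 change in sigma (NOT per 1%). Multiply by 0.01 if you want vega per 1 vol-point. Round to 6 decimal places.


Answer: Vega = 3.552737

Derivation:
d1 = 0.1139178750; d2 = -0.1805307622
phi(d1) = 0.3963620672; exp(-qT) = 1.0000000000; exp(-rT) = 0.9740915363
Vega = S * exp(-qT) * phi(d1) * sqrt(T) = 10.3500 * 1.0000000000 * 0.3963620672 * 0.8660254038 = 3.552737


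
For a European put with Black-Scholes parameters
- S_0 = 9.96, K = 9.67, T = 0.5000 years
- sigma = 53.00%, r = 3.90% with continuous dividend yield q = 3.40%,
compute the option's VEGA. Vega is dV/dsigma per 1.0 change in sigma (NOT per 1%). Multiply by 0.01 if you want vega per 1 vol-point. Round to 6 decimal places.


Answer: Vega = 2.661335

Derivation:
d1 = 0.2728998896; d2 = -0.1018667044
phi(d1) = 0.3843599837; exp(-qT) = 0.9831436846; exp(-rT) = 0.9806888952
Vega = S * exp(-qT) * phi(d1) * sqrt(T) = 9.9600 * 0.9831436846 * 0.3843599837 * 0.7071067812 = 2.661335


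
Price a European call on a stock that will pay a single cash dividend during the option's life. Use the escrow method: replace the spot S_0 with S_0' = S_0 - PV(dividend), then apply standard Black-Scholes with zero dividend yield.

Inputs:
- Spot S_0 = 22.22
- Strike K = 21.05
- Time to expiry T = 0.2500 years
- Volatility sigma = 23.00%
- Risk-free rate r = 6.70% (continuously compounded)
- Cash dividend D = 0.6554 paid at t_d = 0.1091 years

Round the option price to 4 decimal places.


PV(D) = D * exp(-r * t_d) = 0.6554 * 0.99271695 = 0.65062669
S_0' = S_0 - PV(D) = 22.2200 - 0.65062669 = 21.56937331
d1 = (ln(S_0'/K) + (r + sigma^2/2)*T) / (sigma*sqrt(T)) = 0.41509866
d2 = d1 - sigma*sqrt(T) = 0.30009866
exp(-rT) = 0.98338950
N(d1) = 0.66096516; N(d2) = 0.61794905
C = S_0' * N(d1) - K * exp(-rT) * N(d2) = 21.56937331 * 0.66096516 - 21.0500 * 0.98338950 * 0.61794905 = 1.4648

Answer: Price = 1.4648


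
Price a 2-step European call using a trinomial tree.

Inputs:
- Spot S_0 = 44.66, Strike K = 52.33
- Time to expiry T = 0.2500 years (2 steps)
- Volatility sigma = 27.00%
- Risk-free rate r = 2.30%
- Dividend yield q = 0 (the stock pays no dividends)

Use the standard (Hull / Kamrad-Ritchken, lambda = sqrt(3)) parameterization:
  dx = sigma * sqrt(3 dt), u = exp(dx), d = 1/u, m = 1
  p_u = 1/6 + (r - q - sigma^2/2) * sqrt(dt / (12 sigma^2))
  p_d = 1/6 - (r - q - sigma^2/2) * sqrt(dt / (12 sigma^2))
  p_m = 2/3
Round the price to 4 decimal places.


Answer: Price = V(0,0) = 0.3323

Derivation:
dt = T/N = 0.125000; dx = sigma*sqrt(3*dt) = 0.165341
u = exp(dx) = 1.179795; d = 1/u = 0.847605
p_u = 0.161582, p_m = 0.666667, p_d = 0.171751
Discount per step: exp(-r*dt) = 0.997129
Stock lattice S(k, j) with j the centered position index:
  k=0: S(0,+0) = 44.6600
  k=1: S(1,-1) = 37.8540; S(1,+0) = 44.6600; S(1,+1) = 52.6896
  k=2: S(2,-2) = 32.0853; S(2,-1) = 37.8540; S(2,+0) = 44.6600; S(2,+1) = 52.6896; S(2,+2) = 62.1630
Terminal payoffs V(N, j) = max(S_T - K, 0):
  V(2,-2) = 0.000000; V(2,-1) = 0.000000; V(2,+0) = 0.000000; V(2,+1) = 0.359637; V(2,+2) = 9.832962
Backward induction: V(k, j) = exp(-r*dt) * [p_u * V(k+1, j+1) + p_m * V(k+1, j) + p_d * V(k+1, j-1)]
  V(1,-1) = exp(-r*dt) * [p_u*0.000000 + p_m*0.000000 + p_d*0.000000] = 0.000000
  V(1,+0) = exp(-r*dt) * [p_u*0.359637 + p_m*0.000000 + p_d*0.000000] = 0.057944
  V(1,+1) = exp(-r*dt) * [p_u*9.832962 + p_m*0.359637 + p_d*0.000000] = 1.823343
  V(0,+0) = exp(-r*dt) * [p_u*1.823343 + p_m*0.057944 + p_d*0.000000] = 0.332293


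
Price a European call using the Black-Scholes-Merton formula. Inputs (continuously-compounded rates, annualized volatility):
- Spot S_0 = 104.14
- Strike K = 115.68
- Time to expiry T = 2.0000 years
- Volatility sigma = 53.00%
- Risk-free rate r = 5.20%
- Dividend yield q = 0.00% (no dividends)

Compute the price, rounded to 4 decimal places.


d1 = (ln(S/K) + (r - q + 0.5*sigma^2) * T) / (sigma * sqrt(T)) = 0.37331021
d2 = d1 - sigma * sqrt(T) = -0.37622298
exp(-rT) = 0.90122530; exp(-qT) = 1.00000000
C = S_0 * exp(-qT) * N(d1) - K * exp(-rT) * N(d2)
N(d1) = 0.64554121; N(d2) = 0.35337557
C = 104.1400 * 1.00000000 * 0.64554121 - 115.6800 * 0.90122530 * 0.35337557 = 30.3859

Answer: Price = 30.3859


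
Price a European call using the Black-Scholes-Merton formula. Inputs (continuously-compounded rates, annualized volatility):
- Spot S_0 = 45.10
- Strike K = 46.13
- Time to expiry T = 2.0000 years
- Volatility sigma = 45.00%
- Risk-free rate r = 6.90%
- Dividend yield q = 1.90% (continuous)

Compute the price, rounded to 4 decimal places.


d1 = (ln(S/K) + (r - q + 0.5*sigma^2) * T) / (sigma * sqrt(T)) = 0.43984988
d2 = d1 - sigma * sqrt(T) = -0.19654622
exp(-rT) = 0.87109869; exp(-qT) = 0.96271294
C = S_0 * exp(-qT) * N(d1) - K * exp(-rT) * N(d2)
N(d1) = 0.66997708; N(d2) = 0.42209133
C = 45.1000 * 0.96271294 * 0.66997708 - 46.1300 * 0.87109869 * 0.42209133 = 12.1281

Answer: Price = 12.1281


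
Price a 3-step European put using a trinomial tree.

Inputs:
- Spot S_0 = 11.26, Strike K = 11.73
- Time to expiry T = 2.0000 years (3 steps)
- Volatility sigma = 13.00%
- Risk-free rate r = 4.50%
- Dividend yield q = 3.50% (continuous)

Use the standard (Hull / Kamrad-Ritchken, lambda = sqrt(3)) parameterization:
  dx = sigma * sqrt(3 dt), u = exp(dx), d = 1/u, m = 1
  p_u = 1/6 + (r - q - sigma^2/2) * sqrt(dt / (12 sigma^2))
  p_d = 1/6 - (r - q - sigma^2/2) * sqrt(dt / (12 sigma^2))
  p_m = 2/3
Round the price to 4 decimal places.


Answer: Price = V(0,0) = 0.8900

Derivation:
dt = T/N = 0.666667; dx = sigma*sqrt(3*dt) = 0.183848
u = exp(dx) = 1.201833; d = 1/u = 0.832062
p_u = 0.169477, p_m = 0.666667, p_d = 0.163856
Discount per step: exp(-r*dt) = 0.970446
Stock lattice S(k, j) with j the centered position index:
  k=0: S(0,+0) = 11.2600
  k=1: S(1,-1) = 9.3690; S(1,+0) = 11.2600; S(1,+1) = 13.5326
  k=2: S(2,-2) = 7.7956; S(2,-1) = 9.3690; S(2,+0) = 11.2600; S(2,+1) = 13.5326; S(2,+2) = 16.2640
  k=3: S(3,-3) = 6.4864; S(3,-2) = 7.7956; S(3,-1) = 9.3690; S(3,+0) = 11.2600; S(3,+1) = 13.5326; S(3,+2) = 16.2640; S(3,+3) = 19.5466
Terminal payoffs V(N, j) = max(K - S_T, 0):
  V(3,-3) = 5.243563; V(3,-2) = 3.934387; V(3,-1) = 2.360977; V(3,+0) = 0.470000; V(3,+1) = 0.000000; V(3,+2) = 0.000000; V(3,+3) = 0.000000
Backward induction: V(k, j) = exp(-r*dt) * [p_u * V(k+1, j+1) + p_m * V(k+1, j) + p_d * V(k+1, j-1)]
  V(2,-2) = exp(-r*dt) * [p_u*2.360977 + p_m*3.934387 + p_d*5.243563] = 3.767510
  V(2,-1) = exp(-r*dt) * [p_u*0.470000 + p_m*2.360977 + p_d*3.934387] = 2.230388
  V(2,+0) = exp(-r*dt) * [p_u*0.000000 + p_m*0.470000 + p_d*2.360977] = 0.679501
  V(2,+1) = exp(-r*dt) * [p_u*0.000000 + p_m*0.000000 + p_d*0.470000] = 0.074736
  V(2,+2) = exp(-r*dt) * [p_u*0.000000 + p_m*0.000000 + p_d*0.000000] = 0.000000
  V(1,-1) = exp(-r*dt) * [p_u*0.679501 + p_m*2.230388 + p_d*3.767510] = 2.153822
  V(1,+0) = exp(-r*dt) * [p_u*0.074736 + p_m*0.679501 + p_d*2.230388] = 0.806566
  V(1,+1) = exp(-r*dt) * [p_u*0.000000 + p_m*0.074736 + p_d*0.679501] = 0.156402
  V(0,+0) = exp(-r*dt) * [p_u*0.156402 + p_m*0.806566 + p_d*2.153822] = 0.890029


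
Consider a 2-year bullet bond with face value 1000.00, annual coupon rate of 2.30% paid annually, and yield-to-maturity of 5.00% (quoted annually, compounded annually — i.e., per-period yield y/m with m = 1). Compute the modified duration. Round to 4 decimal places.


Coupon per period c = face * coupon_rate / m = 23.000000
Periods per year m = 1; per-period yield y/m = 0.050000
Number of cashflows N = 2
Cashflows (t years, CF_t, discount factor 1/(1+y/m)^(m*t), PV):
  t = 1.0000: CF_t = 23.000000, DF = 0.952381, PV = 21.904762
  t = 2.0000: CF_t = 1023.000000, DF = 0.907029, PV = 927.891156
Price P = sum_t PV_t = 949.795918
First compute Macaulay numerator sum_t t * PV_t:
  t * PV_t at t = 1.0000: 21.904762
  t * PV_t at t = 2.0000: 1855.782313
Macaulay duration D = 1877.687075 / 949.795918 = 1.976937
Modified duration = D / (1 + y/m) = 1.976937 / (1 + 0.050000) = 1.882798

Answer: Modified duration = 1.8828


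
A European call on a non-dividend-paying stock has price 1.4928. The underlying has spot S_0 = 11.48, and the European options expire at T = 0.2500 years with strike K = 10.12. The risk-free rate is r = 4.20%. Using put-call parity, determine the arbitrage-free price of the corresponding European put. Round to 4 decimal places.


Answer: Put price = 0.0271

Derivation:
Put-call parity: C - P = S_0 * exp(-qT) - K * exp(-rT).
S_0 * exp(-qT) = 11.4800 * 1.00000000 = 11.48000000
K * exp(-rT) = 10.1200 * 0.98955493 = 10.01429592
P = C - S*exp(-qT) + K*exp(-rT)
P = 1.4928 - 11.48000000 + 10.01429592 = 0.0271
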